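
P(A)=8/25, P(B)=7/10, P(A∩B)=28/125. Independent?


P(A)×P(B) = 28/125
P(A∩B) = 28/125
Equal ✓ → Independent

Yes, independent


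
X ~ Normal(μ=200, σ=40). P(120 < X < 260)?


z₁=(120-200)/40=-2.0, z₂=(260-200)/40=1.5
P = Φ(1.5) - Φ(-2.0) = 0.933193 - 0.022750 = 0.910443 ≈ 0.9104

P(120 < X < 260) ≈ 0.9104


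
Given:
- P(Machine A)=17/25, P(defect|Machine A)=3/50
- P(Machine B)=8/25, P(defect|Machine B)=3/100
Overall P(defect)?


P(B) = Σ P(B|Aᵢ)×P(Aᵢ)
  3/50×17/25 = 51/1250
  3/100×8/25 = 6/625
Sum = 63/1250

P(defect) = 63/1250 ≈ 5.04%


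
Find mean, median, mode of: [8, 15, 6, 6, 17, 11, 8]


Sorted: [6, 6, 8, 8, 11, 15, 17]
Mean = 71/7
Median = 8
Freq: {8: 2, 15: 1, 6: 2, 17: 1, 11: 1}
Mode: [6, 8]

Mean=71/7, Median=8, Mode=[6, 8]


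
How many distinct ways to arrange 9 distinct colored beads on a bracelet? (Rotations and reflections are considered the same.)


Free circular arrangements: rotations and reflections both identified.
(n-1)!/2 = 8!/2 = 40320/2 = 20160

20160


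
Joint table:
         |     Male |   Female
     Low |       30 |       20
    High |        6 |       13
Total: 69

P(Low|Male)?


P(Low|Male) = 30/(30+6) = 30/36 = 5/6

P = 5/6 ≈ 83.33%


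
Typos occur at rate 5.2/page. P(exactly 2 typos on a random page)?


Poisson(λ=5.2): P(X=2) = e^(-λ)×λ^k/k!
= e^(-5.2) × 5.2^2 / 2!
≈ 0.005516564421 × 27.04 / 2 ≈ 0.074584

P(X=2) ≈ 0.074584 ≈ 7.46%


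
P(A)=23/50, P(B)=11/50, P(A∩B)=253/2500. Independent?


P(A)×P(B) = 253/2500
P(A∩B) = 253/2500
Equal ✓ → Independent

Yes, independent


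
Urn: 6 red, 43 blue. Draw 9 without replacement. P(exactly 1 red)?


Hypergeometric: C(6,1)×C(43,8)/C(49,9)
= 6×145008513/2054455634 = 246753/582659

P(X=1) = 246753/582659 ≈ 42.35%


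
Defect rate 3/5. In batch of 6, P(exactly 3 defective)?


Binomial: P(X=3) = C(6,3)×p^3×(1-p)^3
= 20 × 27/125 × 8/125 = 864/3125

P(X=3) = 864/3125 ≈ 27.65%


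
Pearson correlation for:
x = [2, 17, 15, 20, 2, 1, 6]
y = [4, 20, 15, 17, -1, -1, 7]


n=7, Σx=63, Σy=61, Σxy=952, Σx²=959, Σy²=981
r = (7×952 - 63×61)/√((7×959 - 63²)(7×981 - 61²))
= 2821/√(2744×3146) = 2821/√8632624 ≈ 2821/2938.1327 ≈ 0.9601

r ≈ 0.9601


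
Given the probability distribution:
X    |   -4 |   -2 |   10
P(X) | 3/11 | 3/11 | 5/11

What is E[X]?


E[X] = Σ x·P(X=x)
= (-4)×(3/11) + (-2)×(3/11) + (10)×(5/11)
= 32/11

E[X] = 32/11


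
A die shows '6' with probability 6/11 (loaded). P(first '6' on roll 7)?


Geometric: P(X=7) = (1-p)^(k-1)×p = (5/11)^6×6/11 = 93750/19487171

P(X=7) = 93750/19487171 ≈ 0.48%


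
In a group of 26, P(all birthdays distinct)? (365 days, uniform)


P(all different) = Π(365-i)/365 for i=0..25
= (365/365)×(364/365)×...×(340/365)
= 0.401759

P ≈ 0.4018 ≈ 40.18%


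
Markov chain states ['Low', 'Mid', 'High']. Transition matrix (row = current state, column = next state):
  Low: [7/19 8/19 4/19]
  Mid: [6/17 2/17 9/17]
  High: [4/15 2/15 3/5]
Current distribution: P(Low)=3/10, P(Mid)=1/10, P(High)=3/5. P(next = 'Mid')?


P(next=Mid) = Σᵢ P(now=i)×P(i→Mid)
= 3/10×8/19 + 1/10×2/17 + 3/5×2/15
= 12/95 + 1/85 + 2/25 = 1761/8075

P = 1761/8075 ≈ 0.2181


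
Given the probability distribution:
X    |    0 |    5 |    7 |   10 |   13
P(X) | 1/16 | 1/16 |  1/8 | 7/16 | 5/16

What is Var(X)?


E[X] = 77/8
E[X²] = 417/4
Var(X) = E[X²] - (E[X])² = 417/4 - 5929/64 = 743/64

Var(X) = 743/64 ≈ 11.6094


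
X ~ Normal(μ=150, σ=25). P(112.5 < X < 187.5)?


z₁=(112.5-150)/25=-1.5, z₂=(187.5-150)/25=1.5
P = Φ(1.5) - Φ(-1.5) = 0.933193 - 0.066807 = 0.866386 ≈ 0.8664

P(112.5 < X < 187.5) ≈ 0.8664


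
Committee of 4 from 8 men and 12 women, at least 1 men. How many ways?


Count by #men:
  1M,3W: C(8,1)×C(12,3)=1760
  2M,2W: C(8,2)×C(12,2)=1848
  3M,1W: C(8,3)×C(12,1)=672
  4M,0W: C(8,4)×C(12,0)=70
Total = 4350

4350


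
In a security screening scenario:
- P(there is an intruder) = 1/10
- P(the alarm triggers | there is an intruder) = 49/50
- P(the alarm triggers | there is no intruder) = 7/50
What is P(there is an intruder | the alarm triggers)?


Using Bayes' theorem:
P(A|B) = P(B|A)·P(A) / P(B)

P(the alarm triggers) = 49/50 × 1/10 + 7/50 × 9/10
= 49/500 + 63/500 = 28/125

P(there is an intruder|the alarm triggers) = (49/500) / (28/125) = 7/16

P(there is an intruder|the alarm triggers) = 7/16 ≈ 43.75%


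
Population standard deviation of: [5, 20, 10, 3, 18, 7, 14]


Mean = 77/7 = 11
  (5-11)²=36
  (20-11)²=81
  (10-11)²=1
  (3-11)²=64
  (18-11)²=49
  (7-11)²=16
  (14-11)²=9
Σ(x-μ)² = 256
σ² = 256/7

σ = √(256/7) ≈ 6.0474


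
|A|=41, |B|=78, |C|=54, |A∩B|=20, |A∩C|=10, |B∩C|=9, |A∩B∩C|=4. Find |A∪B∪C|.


|A∪B∪C| = 41+78+54-20-10-9+4 = 138

|A∪B∪C| = 138


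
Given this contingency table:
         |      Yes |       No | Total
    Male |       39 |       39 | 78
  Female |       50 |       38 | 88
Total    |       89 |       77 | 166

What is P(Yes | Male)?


P(Yes | Male) = 39/(39+39) = 39/78 = 1/2

P(Yes|Male) = 1/2 ≈ 50.00%


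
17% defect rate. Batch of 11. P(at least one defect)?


P(all good) = (83/100)^11 = 1287831418538085836267/10000000000000000000000
P(≥1 defect) = 8712168581461914163733/10000000000000000000000

P = 8712168581461914163733/10000000000000000000000 ≈ 87.12%


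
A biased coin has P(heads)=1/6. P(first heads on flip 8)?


Geometric: P(X=8) = (1-p)^(k-1)×p = (5/6)^7×1/6 = 78125/1679616

P(X=8) = 78125/1679616 ≈ 4.65%


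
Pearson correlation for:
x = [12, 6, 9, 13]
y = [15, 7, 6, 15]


n=4, Σx=40, Σy=43, Σxy=471, Σx²=430, Σy²=535
r = (4×471 - 40×43)/√((4×430 - 40²)(4×535 - 43²))
= 164/√(120×291) = 164/√34920 ≈ 164/186.8689 ≈ 0.8776

r ≈ 0.8776


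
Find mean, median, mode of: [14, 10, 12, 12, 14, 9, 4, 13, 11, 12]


Sorted: [4, 9, 10, 11, 12, 12, 12, 13, 14, 14]
Mean = 111/10
Median = 12
Freq: {14: 2, 10: 1, 12: 3, 9: 1, 4: 1, 13: 1, 11: 1}
Mode: [12]

Mean=111/10, Median=12, Mode=12


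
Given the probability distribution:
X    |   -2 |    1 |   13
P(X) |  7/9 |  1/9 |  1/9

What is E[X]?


E[X] = Σ x·P(X=x)
= (-2)×(7/9) + (1)×(1/9) + (13)×(1/9)
= 0

E[X] = 0


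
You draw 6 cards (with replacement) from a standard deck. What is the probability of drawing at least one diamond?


P(not a diamond) = 39/52 = 3/4
P(none in 6 draws) = (3/4)^6 = 729/4096
P(≥1 diamond) = 1 - 729/4096 = 3367/4096

P = 3367/4096 ≈ 82.20%


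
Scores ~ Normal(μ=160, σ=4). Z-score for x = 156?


z = (x - μ)/σ = (156 - 160)/4 = -1.0

z = -1.0


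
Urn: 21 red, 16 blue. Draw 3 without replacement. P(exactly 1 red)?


Hypergeometric: C(21,1)×C(16,2)/C(37,3)
= 21×120/7770 = 12/37

P(X=1) = 12/37 ≈ 32.43%


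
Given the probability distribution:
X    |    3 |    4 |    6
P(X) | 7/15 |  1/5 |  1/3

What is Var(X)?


E[X] = 21/5
E[X²] = 97/5
Var(X) = E[X²] - (E[X])² = 97/5 - 441/25 = 44/25

Var(X) = 44/25 ≈ 1.7600


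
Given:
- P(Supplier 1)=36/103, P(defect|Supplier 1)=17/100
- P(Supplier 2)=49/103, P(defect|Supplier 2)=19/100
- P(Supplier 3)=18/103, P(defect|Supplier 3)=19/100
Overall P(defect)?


P(B) = Σ P(B|Aᵢ)×P(Aᵢ)
  17/100×36/103 = 153/2575
  19/100×49/103 = 931/10300
  19/100×18/103 = 171/5150
Sum = 377/2060

P(defect) = 377/2060 ≈ 18.30%


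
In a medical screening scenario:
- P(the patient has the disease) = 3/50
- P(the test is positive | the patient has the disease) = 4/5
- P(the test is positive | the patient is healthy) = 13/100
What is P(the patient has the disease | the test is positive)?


Using Bayes' theorem:
P(A|B) = P(B|A)·P(A) / P(B)

P(the test is positive) = 4/5 × 3/50 + 13/100 × 47/50
= 6/125 + 611/5000 = 851/5000

P(the patient has the disease|the test is positive) = (6/125) / (851/5000) = 240/851

P(the patient has the disease|the test is positive) = 240/851 ≈ 28.20%


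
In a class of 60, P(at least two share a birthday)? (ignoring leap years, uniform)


P(all different) = Π(365-i)/365 for i=0..59
= 0.005877
P(match) = 1 - 0.005877 = 0.994123

P ≈ 0.9941 ≈ 99.41%


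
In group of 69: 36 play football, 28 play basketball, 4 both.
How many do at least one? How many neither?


|A∪B| = 36+28-4 = 60
Neither = 69-60 = 9

At least one: 60; Neither: 9


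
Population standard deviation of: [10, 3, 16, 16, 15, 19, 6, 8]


Mean = 93/8
  (10-93/8)²=169/64
  (3-93/8)²=4761/64
  (16-93/8)²=1225/64
  (16-93/8)²=1225/64
  (15-93/8)²=729/64
  (19-93/8)²=3481/64
  (6-93/8)²=2025/64
  (8-93/8)²=841/64
Σ(x-μ)² = 1807/8
σ² = (1807/8)/8 = 1807/64

σ = √(1807/64) ≈ 5.3136


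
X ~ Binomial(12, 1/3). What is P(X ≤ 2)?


P(X ≤ 2) = Σ P(X=i) for i=0..2
P(X=0) = 4096/531441
P(X=1) = 8192/177147
P(X=2) = 22528/177147
Sum = 96256/531441

P(X ≤ 2) = 96256/531441 ≈ 18.11%


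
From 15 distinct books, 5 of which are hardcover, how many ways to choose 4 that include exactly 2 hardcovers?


Choose 2 of the 5 hardcovers and 2 of the other 10 books:
C(5,2)×C(10,2) = 10×45 = 450

450


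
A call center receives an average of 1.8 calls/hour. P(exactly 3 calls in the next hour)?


Poisson(λ=1.8): P(X=3) = e^(-λ)×λ^k/k!
= e^(-1.8) × 1.8^3 / 3!
≈ 0.1652988882 × 5.832 / 6 ≈ 0.160671

P(X=3) ≈ 0.160671 ≈ 16.07%


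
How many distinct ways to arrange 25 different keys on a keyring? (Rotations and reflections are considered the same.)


Free circular arrangements: rotations and reflections both identified.
(n-1)!/2 = 24!/2 = 620448401733239439360000/2 = 310224200866619719680000

310224200866619719680000


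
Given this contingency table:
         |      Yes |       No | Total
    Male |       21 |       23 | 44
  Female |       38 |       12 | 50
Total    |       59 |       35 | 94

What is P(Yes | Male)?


P(Yes | Male) = 21/(21+23) = 21/44

P(Yes|Male) = 21/44 ≈ 47.73%


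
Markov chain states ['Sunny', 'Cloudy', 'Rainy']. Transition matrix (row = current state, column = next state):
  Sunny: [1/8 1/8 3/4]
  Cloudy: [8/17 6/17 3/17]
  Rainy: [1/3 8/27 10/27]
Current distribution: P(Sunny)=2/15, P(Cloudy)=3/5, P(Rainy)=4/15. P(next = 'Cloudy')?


P(next=Cloudy) = Σᵢ P(now=i)×P(i→Cloudy)
= 2/15×1/8 + 3/5×6/17 + 4/15×8/27
= 1/60 + 18/85 + 32/405 = 8467/27540

P = 8467/27540 ≈ 0.3074


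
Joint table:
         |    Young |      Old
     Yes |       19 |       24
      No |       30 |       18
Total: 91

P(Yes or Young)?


P(Yes∨Young) = P(Yes) + P(Young) - P(Yes∧Young)
= (43 + 49 - 19)/91 = 73/91

P = 73/91 ≈ 80.22%


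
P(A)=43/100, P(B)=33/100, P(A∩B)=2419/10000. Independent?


P(A)×P(B) = 1419/10000
P(A∩B) = 2419/10000
Not equal → NOT independent

No, not independent


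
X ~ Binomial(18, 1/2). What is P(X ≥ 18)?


P(X ≥ 18) = Σ P(X=i) for i=18..18
P(X=18) = 1/262144
Sum = 1/262144

P(X ≥ 18) = 1/262144 ≈ 0.00%


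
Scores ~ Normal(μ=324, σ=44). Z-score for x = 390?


z = (x - μ)/σ = (390 - 324)/44 = 1.5

z = 1.5


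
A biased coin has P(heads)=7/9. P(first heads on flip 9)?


Geometric: P(X=9) = (1-p)^(k-1)×p = (2/9)^8×7/9 = 1792/387420489

P(X=9) = 1792/387420489 ≈ 0.00%


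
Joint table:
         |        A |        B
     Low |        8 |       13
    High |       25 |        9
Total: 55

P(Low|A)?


P(Low|A) = 8/(8+25) = 8/33

P = 8/33 ≈ 24.24%


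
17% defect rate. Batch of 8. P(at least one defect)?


P(all good) = (83/100)^8 = 2252292232139041/10000000000000000
P(≥1 defect) = 7747707767860959/10000000000000000

P = 7747707767860959/10000000000000000 ≈ 77.48%


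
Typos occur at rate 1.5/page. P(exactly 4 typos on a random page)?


Poisson(λ=1.5): P(X=4) = e^(-λ)×λ^k/k!
= e^(-1.5) × 1.5^4 / 4!
≈ 0.2231301601 × 5.0625 / 24 ≈ 0.047067

P(X=4) ≈ 0.047067 ≈ 4.71%


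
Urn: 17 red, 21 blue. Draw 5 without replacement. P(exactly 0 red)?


Hypergeometric: C(17,0)×C(21,5)/C(38,5)
= 1×20349/501942 = 3/74

P(X=0) = 3/74 ≈ 4.05%


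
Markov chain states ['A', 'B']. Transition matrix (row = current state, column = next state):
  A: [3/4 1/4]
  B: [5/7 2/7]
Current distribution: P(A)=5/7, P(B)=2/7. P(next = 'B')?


P(next=B) = Σᵢ P(now=i)×P(i→B)
= 5/7×1/4 + 2/7×2/7
= 5/28 + 4/49 = 51/196

P = 51/196 ≈ 0.2602


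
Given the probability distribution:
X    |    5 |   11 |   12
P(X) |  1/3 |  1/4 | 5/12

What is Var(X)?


E[X] = 113/12
E[X²] = 1183/12
Var(X) = E[X²] - (E[X])² = 1183/12 - 12769/144 = 1427/144

Var(X) = 1427/144 ≈ 9.9097


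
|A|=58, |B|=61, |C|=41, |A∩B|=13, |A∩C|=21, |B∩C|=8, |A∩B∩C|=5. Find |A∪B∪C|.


|A∪B∪C| = 58+61+41-13-21-8+5 = 123

|A∪B∪C| = 123


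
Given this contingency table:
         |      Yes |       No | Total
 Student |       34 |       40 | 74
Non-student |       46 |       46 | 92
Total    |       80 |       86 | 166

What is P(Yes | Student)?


P(Yes | Student) = 34/(34+40) = 34/74 = 17/37

P(Yes|Student) = 17/37 ≈ 45.95%


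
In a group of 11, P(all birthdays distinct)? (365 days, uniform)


P(all different) = Π(365-i)/365 for i=0..10
= (365/365)×(364/365)×...×(355/365)
= 0.858859

P ≈ 0.8589 ≈ 85.89%


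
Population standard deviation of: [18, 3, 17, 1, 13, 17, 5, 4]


Mean = 78/8 = 39/4
  (18-39/4)²=1089/16
  (3-39/4)²=729/16
  (17-39/4)²=841/16
  (1-39/4)²=1225/16
  (13-39/4)²=169/16
  (17-39/4)²=841/16
  (5-39/4)²=361/16
  (4-39/4)²=529/16
Σ(x-μ)² = 723/2
σ² = (723/2)/8 = 723/16

σ = √(723/16) ≈ 6.7222


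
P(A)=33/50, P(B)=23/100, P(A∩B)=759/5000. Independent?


P(A)×P(B) = 759/5000
P(A∩B) = 759/5000
Equal ✓ → Independent

Yes, independent


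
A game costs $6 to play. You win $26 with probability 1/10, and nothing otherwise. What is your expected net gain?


E[gain] = (26-6)×1/10 + (-6)×9/10
= 2 - 27/5 = -17/5

Expected net gain = $-17/5 ≈ $-3.40


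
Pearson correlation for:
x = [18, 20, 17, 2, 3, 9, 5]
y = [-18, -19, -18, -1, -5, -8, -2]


n=7, Σx=74, Σy=-71, Σxy=-1109, Σx²=1132, Σy²=1103
r = (7×(-1109) - 74×(-71))/√((7×1132 - 74²)(7×1103 - (-71)²))
= -2509/√(2448×2680) = -2509/√6560640 ≈ -2509/2561.3746 ≈ -0.9796

r ≈ -0.9796


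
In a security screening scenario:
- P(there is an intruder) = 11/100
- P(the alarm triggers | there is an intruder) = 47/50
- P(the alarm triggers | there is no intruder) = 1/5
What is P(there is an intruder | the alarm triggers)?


Using Bayes' theorem:
P(A|B) = P(B|A)·P(A) / P(B)

P(the alarm triggers) = 47/50 × 11/100 + 1/5 × 89/100
= 517/5000 + 89/500 = 1407/5000

P(there is an intruder|the alarm triggers) = (517/5000) / (1407/5000) = 517/1407

P(there is an intruder|the alarm triggers) = 517/1407 ≈ 36.74%


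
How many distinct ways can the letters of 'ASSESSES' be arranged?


Letters: 8, freq: {'A': 1, 'S': 5, 'E': 2}
8!/(1!×5!×2!) = 40320/240 = 168

168


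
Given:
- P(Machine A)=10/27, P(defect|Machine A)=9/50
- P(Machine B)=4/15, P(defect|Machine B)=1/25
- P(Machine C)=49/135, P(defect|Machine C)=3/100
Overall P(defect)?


P(B) = Σ P(B|Aᵢ)×P(Aᵢ)
  9/50×10/27 = 1/15
  1/25×4/15 = 4/375
  3/100×49/135 = 49/4500
Sum = 397/4500

P(defect) = 397/4500 ≈ 8.82%


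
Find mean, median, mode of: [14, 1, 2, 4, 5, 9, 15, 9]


Sorted: [1, 2, 4, 5, 9, 9, 14, 15]
Mean = 59/8
Median = 7
Freq: {14: 1, 1: 1, 2: 1, 4: 1, 5: 1, 9: 2, 15: 1}
Mode: [9]

Mean=59/8, Median=7, Mode=9


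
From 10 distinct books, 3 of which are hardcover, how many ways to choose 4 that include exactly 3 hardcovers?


Choose 3 of the 3 hardcovers and 1 of the other 7 books:
C(3,3)×C(7,1) = 1×7 = 7

7


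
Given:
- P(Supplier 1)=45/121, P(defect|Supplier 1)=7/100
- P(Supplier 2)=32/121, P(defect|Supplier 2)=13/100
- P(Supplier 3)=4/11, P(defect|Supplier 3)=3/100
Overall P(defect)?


P(B) = Σ P(B|Aᵢ)×P(Aᵢ)
  7/100×45/121 = 63/2420
  13/100×32/121 = 104/3025
  3/100×4/11 = 3/275
Sum = 863/12100

P(defect) = 863/12100 ≈ 7.13%


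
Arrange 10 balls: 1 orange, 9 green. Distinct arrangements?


10!/(1!×9!) = 10

10


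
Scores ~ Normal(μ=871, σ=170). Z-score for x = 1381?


z = (x - μ)/σ = (1381 - 871)/170 = 3.0

z = 3.0


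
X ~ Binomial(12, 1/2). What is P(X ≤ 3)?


P(X ≤ 3) = Σ P(X=i) for i=0..3
P(X=0) = 1/4096
P(X=1) = 3/1024
P(X=2) = 33/2048
P(X=3) = 55/1024
Sum = 299/4096

P(X ≤ 3) = 299/4096 ≈ 7.30%


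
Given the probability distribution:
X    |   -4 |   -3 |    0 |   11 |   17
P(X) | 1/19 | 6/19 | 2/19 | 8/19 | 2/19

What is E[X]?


E[X] = Σ x·P(X=x)
= (-4)×(1/19) + (-3)×(6/19) + (0)×(2/19) + (11)×(8/19) + (17)×(2/19)
= 100/19

E[X] = 100/19


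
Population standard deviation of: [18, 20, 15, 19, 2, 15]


Mean = 89/6
  (18-89/6)²=361/36
  (20-89/6)²=961/36
  (15-89/6)²=1/36
  (19-89/6)²=625/36
  (2-89/6)²=5929/36
  (15-89/6)²=1/36
Σ(x-μ)² = 1313/6
σ² = (1313/6)/6 = 1313/36

σ = √(1313/36) ≈ 6.0392


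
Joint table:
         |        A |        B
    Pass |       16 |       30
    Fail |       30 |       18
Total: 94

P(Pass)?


P(Pass) = (16+30)/94 = 46/94 = 23/47

P(Pass) = 23/47 ≈ 48.94%


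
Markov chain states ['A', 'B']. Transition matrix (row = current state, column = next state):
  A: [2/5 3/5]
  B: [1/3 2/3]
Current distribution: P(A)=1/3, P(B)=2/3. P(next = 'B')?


P(next=B) = Σᵢ P(now=i)×P(i→B)
= 1/3×3/5 + 2/3×2/3
= 1/5 + 4/9 = 29/45

P = 29/45 ≈ 0.6444


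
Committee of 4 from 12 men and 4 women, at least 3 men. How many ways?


Count by #men:
  3M,1W: C(12,3)×C(4,1)=880
  4M,0W: C(12,4)×C(4,0)=495
Total = 1375

1375


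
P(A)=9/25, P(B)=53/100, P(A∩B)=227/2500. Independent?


P(A)×P(B) = 477/2500
P(A∩B) = 227/2500
Not equal → NOT independent

No, not independent


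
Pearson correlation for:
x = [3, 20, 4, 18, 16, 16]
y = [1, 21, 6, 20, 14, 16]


n=6, Σx=77, Σy=78, Σxy=1287, Σx²=1261, Σy²=1330
r = (6×1287 - 77×78)/√((6×1261 - 77²)(6×1330 - 78²))
= 1716/√(1637×1896) = 1716/√3103752 ≈ 1716/1761.7469 ≈ 0.9740

r ≈ 0.9740


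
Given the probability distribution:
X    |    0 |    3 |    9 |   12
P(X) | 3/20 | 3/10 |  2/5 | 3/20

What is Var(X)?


E[X] = 63/10
E[X²] = 567/10
Var(X) = E[X²] - (E[X])² = 567/10 - 3969/100 = 1701/100

Var(X) = 1701/100 ≈ 17.0100


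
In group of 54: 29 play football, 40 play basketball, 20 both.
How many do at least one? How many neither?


|A∪B| = 29+40-20 = 49
Neither = 54-49 = 5

At least one: 49; Neither: 5


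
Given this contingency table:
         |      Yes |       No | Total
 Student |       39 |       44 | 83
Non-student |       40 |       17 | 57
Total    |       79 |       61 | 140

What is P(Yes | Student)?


P(Yes | Student) = 39/(39+44) = 39/83

P(Yes|Student) = 39/83 ≈ 46.99%


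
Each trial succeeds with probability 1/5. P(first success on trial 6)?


Geometric: P(X=6) = (1-p)^(k-1)×p = (4/5)^5×1/5 = 1024/15625

P(X=6) = 1024/15625 ≈ 6.55%


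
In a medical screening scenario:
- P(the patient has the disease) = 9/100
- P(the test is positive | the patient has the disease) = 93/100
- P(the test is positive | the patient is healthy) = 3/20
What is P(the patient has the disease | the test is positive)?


Using Bayes' theorem:
P(A|B) = P(B|A)·P(A) / P(B)

P(the test is positive) = 93/100 × 9/100 + 3/20 × 91/100
= 837/10000 + 273/2000 = 1101/5000

P(the patient has the disease|the test is positive) = (837/10000) / (1101/5000) = 279/734

P(the patient has the disease|the test is positive) = 279/734 ≈ 38.01%


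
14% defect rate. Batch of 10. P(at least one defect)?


P(all good) = (43/50)^10 = 21611482313284249/97656250000000000
P(≥1 defect) = 76044767686715751/97656250000000000

P = 76044767686715751/97656250000000000 ≈ 77.87%


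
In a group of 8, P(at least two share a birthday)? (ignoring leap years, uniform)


P(all different) = Π(365-i)/365 for i=0..7
= 0.925665
P(match) = 1 - 0.925665 = 0.074335

P ≈ 0.0743 ≈ 7.43%


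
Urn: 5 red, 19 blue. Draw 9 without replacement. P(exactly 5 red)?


Hypergeometric: C(5,5)×C(19,4)/C(24,9)
= 1×3876/1307504 = 3/1012

P(X=5) = 3/1012 ≈ 0.30%


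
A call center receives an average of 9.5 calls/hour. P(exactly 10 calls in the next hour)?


Poisson(λ=9.5): P(X=10) = e^(-λ)×λ^k/k!
= e^(-9.5) × 9.5^10 / 10!
≈ 7.485182989e-05 × 5987369392.38 / 3628800 ≈ 0.123502

P(X=10) ≈ 0.123502 ≈ 12.35%


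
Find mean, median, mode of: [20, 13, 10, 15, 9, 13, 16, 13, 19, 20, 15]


Sorted: [9, 10, 13, 13, 13, 15, 15, 16, 19, 20, 20]
Mean = 163/11
Median = 15
Freq: {20: 2, 13: 3, 10: 1, 15: 2, 9: 1, 16: 1, 19: 1}
Mode: [13]

Mean=163/11, Median=15, Mode=13


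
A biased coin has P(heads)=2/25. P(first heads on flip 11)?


Geometric: P(X=11) = (1-p)^(k-1)×p = (23/25)^10×2/25 = 82853022427298/2384185791015625

P(X=11) = 82853022427298/2384185791015625 ≈ 3.48%


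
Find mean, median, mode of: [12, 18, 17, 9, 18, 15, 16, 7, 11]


Sorted: [7, 9, 11, 12, 15, 16, 17, 18, 18]
Mean = 123/9 = 41/3
Median = 15
Freq: {12: 1, 18: 2, 17: 1, 9: 1, 15: 1, 16: 1, 7: 1, 11: 1}
Mode: [18]

Mean=41/3, Median=15, Mode=18


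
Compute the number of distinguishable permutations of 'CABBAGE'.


Letters: 7, freq: {'C': 1, 'A': 2, 'B': 2, 'G': 1, 'E': 1}
7!/(1!×2!×2!×1!×1!) = 5040/4 = 1260

1260


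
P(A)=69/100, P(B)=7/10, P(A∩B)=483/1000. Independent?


P(A)×P(B) = 483/1000
P(A∩B) = 483/1000
Equal ✓ → Independent

Yes, independent


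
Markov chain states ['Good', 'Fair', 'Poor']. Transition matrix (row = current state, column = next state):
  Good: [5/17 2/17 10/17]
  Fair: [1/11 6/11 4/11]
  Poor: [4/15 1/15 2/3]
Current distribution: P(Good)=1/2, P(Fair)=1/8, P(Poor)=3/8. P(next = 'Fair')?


P(next=Fair) = Σᵢ P(now=i)×P(i→Fair)
= 1/2×2/17 + 1/8×6/11 + 3/8×1/15
= 1/17 + 3/44 + 1/40 = 1137/7480

P = 1137/7480 ≈ 0.1520


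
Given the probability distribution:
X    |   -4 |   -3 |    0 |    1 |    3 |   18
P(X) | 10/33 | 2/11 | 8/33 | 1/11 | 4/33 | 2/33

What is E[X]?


E[X] = Σ x·P(X=x)
= (-4)×(10/33) + (-3)×(2/11) + (0)×(8/33) + (1)×(1/11) + (3)×(4/33) + (18)×(2/33)
= -7/33

E[X] = -7/33


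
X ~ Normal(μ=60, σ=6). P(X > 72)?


z = (72-60)/6 = 2.0
P(X > 72) = 1 - P(Z ≤ 2.0) = 1 - 0.9772 = 0.0228

P(X > 72) ≈ 0.0228


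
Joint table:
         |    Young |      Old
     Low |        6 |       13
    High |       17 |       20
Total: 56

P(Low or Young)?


P(Low∨Young) = P(Low) + P(Young) - P(Low∧Young)
= (19 + 23 - 6)/56 = 36/56 = 9/14

P = 9/14 ≈ 64.29%


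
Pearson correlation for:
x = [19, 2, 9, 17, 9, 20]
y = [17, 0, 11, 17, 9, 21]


n=6, Σx=76, Σy=75, Σxy=1212, Σx²=1216, Σy²=1221
r = (6×1212 - 76×75)/√((6×1216 - 76²)(6×1221 - 75²))
= 1572/√(1520×1701) = 1572/√2585520 ≈ 1572/1607.9552 ≈ 0.9776

r ≈ 0.9776


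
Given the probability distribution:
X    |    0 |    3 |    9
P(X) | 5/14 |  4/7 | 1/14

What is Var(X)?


E[X] = 33/14
E[X²] = 153/14
Var(X) = E[X²] - (E[X])² = 153/14 - 1089/196 = 1053/196

Var(X) = 1053/196 ≈ 5.3724


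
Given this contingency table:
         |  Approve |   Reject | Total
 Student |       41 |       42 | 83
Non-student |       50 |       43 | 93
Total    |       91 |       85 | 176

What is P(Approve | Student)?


P(Approve | Student) = 41/(41+42) = 41/83

P(Approve|Student) = 41/83 ≈ 49.40%


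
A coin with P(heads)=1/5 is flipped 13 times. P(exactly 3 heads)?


Binomial: P(X=3) = C(13,3)×p^3×(1-p)^10
= 286 × 1/125 × 1048576/9765625 = 299892736/1220703125

P(X=3) = 299892736/1220703125 ≈ 24.57%


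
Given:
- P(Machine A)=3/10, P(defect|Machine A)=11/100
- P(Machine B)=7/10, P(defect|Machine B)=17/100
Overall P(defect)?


P(B) = Σ P(B|Aᵢ)×P(Aᵢ)
  11/100×3/10 = 33/1000
  17/100×7/10 = 119/1000
Sum = 19/125

P(defect) = 19/125 ≈ 15.20%


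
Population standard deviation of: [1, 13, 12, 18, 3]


Mean = 47/5
  (1-47/5)²=1764/25
  (13-47/5)²=324/25
  (12-47/5)²=169/25
  (18-47/5)²=1849/25
  (3-47/5)²=1024/25
Σ(x-μ)² = 1026/5
σ² = (1026/5)/5 = 1026/25

σ = √(1026/25) ≈ 6.4062


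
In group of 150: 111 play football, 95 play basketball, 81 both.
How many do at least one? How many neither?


|A∪B| = 111+95-81 = 125
Neither = 150-125 = 25

At least one: 125; Neither: 25


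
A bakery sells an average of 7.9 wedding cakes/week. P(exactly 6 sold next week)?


Poisson(λ=7.9): P(X=6) = e^(-λ)×λ^k/k!
= e^(-7.9) × 7.9^6 / 6!
≈ 0.0003707435405 × 243087.455521 / 720 ≈ 0.125171

P(X=6) ≈ 0.125171 ≈ 12.52%


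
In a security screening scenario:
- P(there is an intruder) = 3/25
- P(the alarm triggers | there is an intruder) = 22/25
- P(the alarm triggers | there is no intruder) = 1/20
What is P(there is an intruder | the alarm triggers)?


Using Bayes' theorem:
P(A|B) = P(B|A)·P(A) / P(B)

P(the alarm triggers) = 22/25 × 3/25 + 1/20 × 22/25
= 66/625 + 11/250 = 187/1250

P(there is an intruder|the alarm triggers) = (66/625) / (187/1250) = 12/17

P(there is an intruder|the alarm triggers) = 12/17 ≈ 70.59%


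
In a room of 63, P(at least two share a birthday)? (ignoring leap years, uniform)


P(all different) = Π(365-i)/365 for i=0..62
= 0.003396
P(match) = 1 - 0.003396 = 0.996604

P ≈ 0.9966 ≈ 99.66%


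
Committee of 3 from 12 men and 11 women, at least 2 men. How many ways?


Count by #men:
  2M,1W: C(12,2)×C(11,1)=726
  3M,0W: C(12,3)×C(11,0)=220
Total = 946

946


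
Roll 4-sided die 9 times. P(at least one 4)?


P(no 4)^9 = (3/4)^9 = 19683/262144
P(≥1) = 1 - 19683/262144 = 242461/262144

P = 242461/262144 ≈ 92.49%


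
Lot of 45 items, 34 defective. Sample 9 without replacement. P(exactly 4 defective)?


Hypergeometric: C(34,4)×C(11,5)/C(45,9)
= 46376×462/886163135 = 1947792/80560285

P(X=4) = 1947792/80560285 ≈ 2.42%


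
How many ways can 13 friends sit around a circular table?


Circular arrangements of 13 distinct objects: fix one position to break rotational symmetry.
(n-1)! = 12! = 479001600

479001600


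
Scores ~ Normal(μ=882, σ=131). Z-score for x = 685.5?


z = (x - μ)/σ = (685.5 - 882)/131 = -1.5

z = -1.5


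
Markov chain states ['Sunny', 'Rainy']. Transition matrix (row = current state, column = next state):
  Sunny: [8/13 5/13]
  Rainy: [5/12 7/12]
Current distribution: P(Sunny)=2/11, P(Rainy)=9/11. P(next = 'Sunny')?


P(next=Sunny) = Σᵢ P(now=i)×P(i→Sunny)
= 2/11×8/13 + 9/11×5/12
= 16/143 + 15/44 = 259/572

P = 259/572 ≈ 0.4528


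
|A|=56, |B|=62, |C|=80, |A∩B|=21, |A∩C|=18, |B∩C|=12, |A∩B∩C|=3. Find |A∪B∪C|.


|A∪B∪C| = 56+62+80-21-18-12+3 = 150

|A∪B∪C| = 150


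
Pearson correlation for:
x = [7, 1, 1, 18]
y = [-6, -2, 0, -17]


n=4, Σx=27, Σy=-25, Σxy=-350, Σx²=375, Σy²=329
r = (4×(-350) - 27×(-25))/√((4×375 - 27²)(4×329 - (-25)²))
= -725/√(771×691) = -725/√532761 ≈ -725/729.9048 ≈ -0.9933

r ≈ -0.9933


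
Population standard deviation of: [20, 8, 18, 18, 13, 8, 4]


Mean = 89/7
  (20-89/7)²=2601/49
  (8-89/7)²=1089/49
  (18-89/7)²=1369/49
  (18-89/7)²=1369/49
  (13-89/7)²=4/49
  (8-89/7)²=1089/49
  (4-89/7)²=3721/49
Σ(x-μ)² = 1606/7
σ² = (1606/7)/7 = 1606/49

σ = √(1606/49) ≈ 5.7250


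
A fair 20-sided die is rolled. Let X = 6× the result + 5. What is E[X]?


E[die] = (1+20)/2 = 21/2
E[X] = 6×21/2 + 5 = 68

E[X] = 68


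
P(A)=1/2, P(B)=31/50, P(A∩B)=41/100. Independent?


P(A)×P(B) = 31/100
P(A∩B) = 41/100
Not equal → NOT independent

No, not independent


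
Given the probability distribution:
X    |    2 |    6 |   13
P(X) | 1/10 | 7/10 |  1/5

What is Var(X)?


E[X] = 7
E[X²] = 297/5
Var(X) = E[X²] - (E[X])² = 297/5 - 49 = 52/5

Var(X) = 52/5 ≈ 10.4000


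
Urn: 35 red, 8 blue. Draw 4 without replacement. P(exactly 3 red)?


Hypergeometric: C(35,3)×C(8,1)/C(43,4)
= 6545×8/123410 = 748/1763

P(X=3) = 748/1763 ≈ 42.43%


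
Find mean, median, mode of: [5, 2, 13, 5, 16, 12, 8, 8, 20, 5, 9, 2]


Sorted: [2, 2, 5, 5, 5, 8, 8, 9, 12, 13, 16, 20]
Mean = 105/12 = 35/4
Median = 8
Freq: {5: 3, 2: 2, 13: 1, 16: 1, 12: 1, 8: 2, 20: 1, 9: 1}
Mode: [5]

Mean=35/4, Median=8, Mode=5


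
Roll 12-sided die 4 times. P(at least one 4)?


P(no 4)^4 = (11/12)^4 = 14641/20736
P(≥1) = 1 - 14641/20736 = 6095/20736

P = 6095/20736 ≈ 29.39%


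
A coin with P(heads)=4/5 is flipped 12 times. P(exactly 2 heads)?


Binomial: P(X=2) = C(12,2)×p^2×(1-p)^10
= 66 × 16/25 × 1/9765625 = 1056/244140625

P(X=2) = 1056/244140625 ≈ 0.00%


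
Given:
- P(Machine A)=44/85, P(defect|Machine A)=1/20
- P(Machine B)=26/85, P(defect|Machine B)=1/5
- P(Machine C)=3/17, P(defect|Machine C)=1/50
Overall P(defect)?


P(B) = Σ P(B|Aᵢ)×P(Aᵢ)
  1/20×44/85 = 11/425
  1/5×26/85 = 26/425
  1/50×3/17 = 3/850
Sum = 77/850

P(defect) = 77/850 ≈ 9.06%


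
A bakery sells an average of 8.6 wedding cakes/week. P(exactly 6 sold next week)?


Poisson(λ=8.6): P(X=6) = e^(-λ)×λ^k/k!
= e^(-8.6) × 8.6^6 / 6!
≈ 0.0001841057937 × 404567.235136 / 720 ≈ 0.103449

P(X=6) ≈ 0.103449 ≈ 10.34%


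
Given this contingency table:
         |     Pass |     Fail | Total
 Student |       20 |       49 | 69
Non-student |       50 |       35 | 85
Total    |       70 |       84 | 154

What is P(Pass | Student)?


P(Pass | Student) = 20/(20+49) = 20/69

P(Pass|Student) = 20/69 ≈ 28.99%


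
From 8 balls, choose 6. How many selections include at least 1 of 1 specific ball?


Complement: C(8,6) - C(7,6) = 28 - 7 = 21

21


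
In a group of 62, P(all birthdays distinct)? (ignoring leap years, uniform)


P(all different) = Π(365-i)/365 for i=0..61
= (365/365)×(364/365)×...×(304/365)
= 0.004090

P ≈ 0.0041 ≈ 0.41%


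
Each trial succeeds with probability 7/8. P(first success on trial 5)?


Geometric: P(X=5) = (1-p)^(k-1)×p = (1/8)^4×7/8 = 7/32768

P(X=5) = 7/32768 ≈ 0.02%


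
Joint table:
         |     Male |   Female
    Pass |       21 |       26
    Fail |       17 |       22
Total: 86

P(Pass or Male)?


P(Pass∨Male) = P(Pass) + P(Male) - P(Pass∧Male)
= (47 + 38 - 21)/86 = 64/86 = 32/43

P = 32/43 ≈ 74.42%


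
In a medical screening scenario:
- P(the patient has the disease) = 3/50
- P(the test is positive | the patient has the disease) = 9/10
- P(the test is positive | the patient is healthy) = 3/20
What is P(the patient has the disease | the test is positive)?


Using Bayes' theorem:
P(A|B) = P(B|A)·P(A) / P(B)

P(the test is positive) = 9/10 × 3/50 + 3/20 × 47/50
= 27/500 + 141/1000 = 39/200

P(the patient has the disease|the test is positive) = (27/500) / (39/200) = 18/65

P(the patient has the disease|the test is positive) = 18/65 ≈ 27.69%


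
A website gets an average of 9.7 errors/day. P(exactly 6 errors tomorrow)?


Poisson(λ=9.7): P(X=6) = e^(-λ)×λ^k/k!
= e^(-9.7) × 9.7^6 / 6!
≈ 6.128349505e-05 × 832972.004929 / 720 ≈ 0.070899

P(X=6) ≈ 0.070899 ≈ 7.09%


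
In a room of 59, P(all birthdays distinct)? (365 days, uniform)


P(all different) = Π(365-i)/365 for i=0..58
= (365/365)×(364/365)×...×(307/365)
= 0.007011

P ≈ 0.0070 ≈ 0.70%


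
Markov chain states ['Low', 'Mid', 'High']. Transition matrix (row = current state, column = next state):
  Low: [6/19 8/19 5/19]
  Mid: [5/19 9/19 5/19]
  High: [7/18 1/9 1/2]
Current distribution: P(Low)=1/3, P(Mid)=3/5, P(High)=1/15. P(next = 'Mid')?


P(next=Mid) = Σᵢ P(now=i)×P(i→Mid)
= 1/3×8/19 + 3/5×9/19 + 1/15×1/9
= 8/57 + 27/95 + 1/135 = 1108/2565

P = 1108/2565 ≈ 0.4320


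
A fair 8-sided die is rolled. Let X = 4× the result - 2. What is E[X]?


E[die] = (1+8)/2 = 9/2
E[X] = 4×9/2 - 2 = 16

E[X] = 16


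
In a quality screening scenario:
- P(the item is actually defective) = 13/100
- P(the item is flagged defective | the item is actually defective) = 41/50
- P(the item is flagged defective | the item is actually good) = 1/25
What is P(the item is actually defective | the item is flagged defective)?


Using Bayes' theorem:
P(A|B) = P(B|A)·P(A) / P(B)

P(the item is flagged defective) = 41/50 × 13/100 + 1/25 × 87/100
= 533/5000 + 87/2500 = 707/5000

P(the item is actually defective|the item is flagged defective) = (533/5000) / (707/5000) = 533/707

P(the item is actually defective|the item is flagged defective) = 533/707 ≈ 75.39%


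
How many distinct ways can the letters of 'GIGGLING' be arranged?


Letters: 8, freq: {'G': 4, 'I': 2, 'L': 1, 'N': 1}
8!/(4!×2!×1!×1!) = 40320/48 = 840

840


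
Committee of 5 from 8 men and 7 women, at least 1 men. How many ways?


Count by #men:
  1M,4W: C(8,1)×C(7,4)=280
  2M,3W: C(8,2)×C(7,3)=980
  3M,2W: C(8,3)×C(7,2)=1176
  4M,1W: C(8,4)×C(7,1)=490
  5M,0W: C(8,5)×C(7,0)=56
Total = 2982

2982


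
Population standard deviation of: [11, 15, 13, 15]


Mean = 54/4 = 27/2
  (11-27/2)²=25/4
  (15-27/2)²=9/4
  (13-27/2)²=1/4
  (15-27/2)²=9/4
Σ(x-μ)² = 11
σ² = 11/4

σ = √(11/4) ≈ 1.6583


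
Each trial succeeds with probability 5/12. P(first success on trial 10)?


Geometric: P(X=10) = (1-p)^(k-1)×p = (7/12)^9×5/12 = 201768035/61917364224

P(X=10) = 201768035/61917364224 ≈ 0.33%


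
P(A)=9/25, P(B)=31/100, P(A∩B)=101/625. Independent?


P(A)×P(B) = 279/2500
P(A∩B) = 101/625
Not equal → NOT independent

No, not independent


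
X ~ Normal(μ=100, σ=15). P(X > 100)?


z = (100-100)/15 = 0.0
P(X > 100) = 1 - P(Z ≤ 0.0) = 1 - 0.5000 = 0.5000

P(X > 100) ≈ 0.5000


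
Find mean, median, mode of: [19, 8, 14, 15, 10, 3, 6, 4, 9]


Sorted: [3, 4, 6, 8, 9, 10, 14, 15, 19]
Mean = 88/9
Median = 9
Freq: {19: 1, 8: 1, 14: 1, 15: 1, 10: 1, 3: 1, 6: 1, 4: 1, 9: 1}
Mode: No mode

Mean=88/9, Median=9, Mode=No mode


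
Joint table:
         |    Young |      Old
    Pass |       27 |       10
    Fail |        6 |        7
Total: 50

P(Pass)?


P(Pass) = (27+10)/50 = 37/50

P(Pass) = 37/50 ≈ 74.00%


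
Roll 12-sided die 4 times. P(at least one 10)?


P(no 10)^4 = (11/12)^4 = 14641/20736
P(≥1) = 1 - 14641/20736 = 6095/20736

P = 6095/20736 ≈ 29.39%


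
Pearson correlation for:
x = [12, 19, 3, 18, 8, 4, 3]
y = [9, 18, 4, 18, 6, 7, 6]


n=7, Σx=67, Σy=68, Σxy=880, Σx²=927, Σy²=866
r = (7×880 - 67×68)/√((7×927 - 67²)(7×866 - 68²))
= 1604/√(2000×1438) = 1604/√2876000 ≈ 1604/1695.8774 ≈ 0.9458

r ≈ 0.9458


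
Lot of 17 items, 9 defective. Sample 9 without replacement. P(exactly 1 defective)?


Hypergeometric: C(9,1)×C(8,8)/C(17,9)
= 9×1/24310 = 9/24310

P(X=1) = 9/24310 ≈ 0.04%


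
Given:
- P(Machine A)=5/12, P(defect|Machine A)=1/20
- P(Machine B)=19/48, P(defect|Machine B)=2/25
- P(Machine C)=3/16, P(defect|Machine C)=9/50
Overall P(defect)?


P(B) = Σ P(B|Aᵢ)×P(Aᵢ)
  1/20×5/12 = 1/48
  2/25×19/48 = 19/600
  9/50×3/16 = 27/800
Sum = 69/800

P(defect) = 69/800 ≈ 8.62%


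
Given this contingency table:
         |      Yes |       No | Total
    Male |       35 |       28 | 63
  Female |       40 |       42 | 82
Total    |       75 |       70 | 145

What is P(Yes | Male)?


P(Yes | Male) = 35/(35+28) = 35/63 = 5/9

P(Yes|Male) = 5/9 ≈ 55.56%


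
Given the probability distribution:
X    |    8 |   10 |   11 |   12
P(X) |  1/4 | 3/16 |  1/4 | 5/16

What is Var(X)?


E[X] = 83/8
E[X²] = 110
Var(X) = E[X²] - (E[X])² = 110 - 6889/64 = 151/64

Var(X) = 151/64 ≈ 2.3594


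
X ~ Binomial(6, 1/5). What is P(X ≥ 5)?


P(X ≥ 5) = Σ P(X=i) for i=5..6
P(X=5) = 24/15625
P(X=6) = 1/15625
Sum = 1/625

P(X ≥ 5) = 1/625 ≈ 0.16%


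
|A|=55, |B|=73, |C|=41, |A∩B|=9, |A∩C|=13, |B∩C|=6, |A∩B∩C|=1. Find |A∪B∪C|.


|A∪B∪C| = 55+73+41-9-13-6+1 = 142

|A∪B∪C| = 142


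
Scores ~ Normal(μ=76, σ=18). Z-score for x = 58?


z = (x - μ)/σ = (58 - 76)/18 = -1.0

z = -1.0


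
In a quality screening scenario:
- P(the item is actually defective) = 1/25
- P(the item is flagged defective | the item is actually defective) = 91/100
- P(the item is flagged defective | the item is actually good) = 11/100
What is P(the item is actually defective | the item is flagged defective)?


Using Bayes' theorem:
P(A|B) = P(B|A)·P(A) / P(B)

P(the item is flagged defective) = 91/100 × 1/25 + 11/100 × 24/25
= 91/2500 + 66/625 = 71/500

P(the item is actually defective|the item is flagged defective) = (91/2500) / (71/500) = 91/355

P(the item is actually defective|the item is flagged defective) = 91/355 ≈ 25.63%


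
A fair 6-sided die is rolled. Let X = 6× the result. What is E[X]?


E[die] = (1+6)/2 = 7/2
E[X] = 6 × 7/2 = 21

E[X] = 21


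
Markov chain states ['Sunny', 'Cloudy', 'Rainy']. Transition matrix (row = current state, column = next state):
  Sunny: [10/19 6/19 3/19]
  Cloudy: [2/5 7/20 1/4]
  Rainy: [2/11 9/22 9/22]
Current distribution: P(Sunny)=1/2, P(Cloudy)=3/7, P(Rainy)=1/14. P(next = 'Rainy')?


P(next=Rainy) = Σᵢ P(now=i)×P(i→Rainy)
= 1/2×3/19 + 3/7×1/4 + 1/14×9/22
= 3/38 + 3/28 + 9/308 = 45/209

P = 45/209 ≈ 0.2153


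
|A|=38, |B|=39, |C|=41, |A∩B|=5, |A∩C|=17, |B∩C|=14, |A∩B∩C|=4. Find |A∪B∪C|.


|A∪B∪C| = 38+39+41-5-17-14+4 = 86

|A∪B∪C| = 86


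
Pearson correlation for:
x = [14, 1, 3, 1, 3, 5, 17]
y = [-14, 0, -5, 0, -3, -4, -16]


n=7, Σx=44, Σy=-42, Σxy=-512, Σx²=530, Σy²=502
r = (7×(-512) - 44×(-42))/√((7×530 - 44²)(7×502 - (-42)²))
= -1736/√(1774×1750) = -1736/√3104500 ≈ -1736/1761.9591 ≈ -0.9853

r ≈ -0.9853


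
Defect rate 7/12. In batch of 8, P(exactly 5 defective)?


Binomial: P(X=5) = C(8,5)×p^5×(1-p)^3
= 56 × 16807/248832 × 125/1728 = 14706125/53747712

P(X=5) = 14706125/53747712 ≈ 27.36%


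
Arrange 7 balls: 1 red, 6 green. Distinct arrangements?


7!/(1!×6!) = 7

7


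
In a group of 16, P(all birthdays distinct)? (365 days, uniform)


P(all different) = Π(365-i)/365 for i=0..15
= (365/365)×(364/365)×...×(350/365)
= 0.716396

P ≈ 0.7164 ≈ 71.64%


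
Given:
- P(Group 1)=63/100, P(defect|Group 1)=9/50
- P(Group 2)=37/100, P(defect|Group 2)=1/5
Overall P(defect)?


P(B) = Σ P(B|Aᵢ)×P(Aᵢ)
  9/50×63/100 = 567/5000
  1/5×37/100 = 37/500
Sum = 937/5000

P(defect) = 937/5000 ≈ 18.74%


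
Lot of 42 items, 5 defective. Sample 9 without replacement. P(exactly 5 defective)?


Hypergeometric: C(5,5)×C(37,4)/C(42,9)
= 1×66045/445891810 = 3/20254

P(X=5) = 3/20254 ≈ 0.01%


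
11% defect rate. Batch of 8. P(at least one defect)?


P(all good) = (89/100)^8 = 3936588805702081/10000000000000000
P(≥1 defect) = 6063411194297919/10000000000000000

P = 6063411194297919/10000000000000000 ≈ 60.63%


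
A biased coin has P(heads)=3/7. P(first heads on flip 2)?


Geometric: P(X=2) = (1-p)^(k-1)×p = (4/7)^1×3/7 = 12/49

P(X=2) = 12/49 ≈ 24.49%


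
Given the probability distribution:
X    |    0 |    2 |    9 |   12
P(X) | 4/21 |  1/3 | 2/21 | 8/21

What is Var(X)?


E[X] = 128/21
E[X²] = 1342/21
Var(X) = E[X²] - (E[X])² = 1342/21 - 16384/441 = 11798/441

Var(X) = 11798/441 ≈ 26.7528


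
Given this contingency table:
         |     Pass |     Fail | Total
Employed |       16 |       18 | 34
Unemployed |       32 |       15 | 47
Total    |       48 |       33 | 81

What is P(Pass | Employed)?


P(Pass | Employed) = 16/(16+18) = 16/34 = 8/17

P(Pass|Employed) = 8/17 ≈ 47.06%
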